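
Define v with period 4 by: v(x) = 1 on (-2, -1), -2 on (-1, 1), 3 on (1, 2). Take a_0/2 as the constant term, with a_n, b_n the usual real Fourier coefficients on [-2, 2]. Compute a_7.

8/(7*pi)

a_7 = 1/2 ∫_{-2}^{2} v(x) cos(7*pi*x/2) dx.
Split the integral at the breakpoints.
Directly, an antiderivative of (1) cos(7*pi*x/2) is 2*sin(7*pi*x/2)/(7*pi); evaluating from -2 to -1: ∫_{-2}^{-1} (1) cos(7*pi*x/2) dx = (2/(7*pi)) - (0) = 2/(7*pi).
Directly, an antiderivative of (-2) cos(7*pi*x/2) is -4*sin(7*pi*x/2)/(7*pi); evaluating from -1 to 1: ∫_{-1}^{1} (-2) cos(7*pi*x/2) dx = (4/(7*pi)) - (-4/(7*pi)) = 8/(7*pi).
Directly, an antiderivative of (3) cos(7*pi*x/2) is 6*sin(7*pi*x/2)/(7*pi); evaluating from 1 to 2: ∫_{1}^{2} (3) cos(7*pi*x/2) dx = (0) - (-6/(7*pi)) = 6/(7*pi).
Summing the pieces and multiplying by (1/2) gives a_7 = 8/(7*pi).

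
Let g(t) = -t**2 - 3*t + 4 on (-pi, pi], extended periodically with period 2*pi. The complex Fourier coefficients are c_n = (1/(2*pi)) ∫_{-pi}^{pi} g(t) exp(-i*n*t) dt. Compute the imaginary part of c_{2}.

-3/2

Since g is real-valued, Im(c_{2}) = -(1/(2*pi)) ∫_{-pi}^{pi} g(t) sin(2*t) dt = -b_{2}/2.
Integrating by parts twice (tabular method), an antiderivative of (-t**2 - 3*t + 4) sin(2*t) is t**2*cos(2*t)/2 - t*sin(2*t)/2 + 3*t*cos(2*t)/2 - 3*sin(2*t)/4 - 9*cos(2*t)/4; evaluating from -pi to pi: ∫_{-pi}^{pi} (-t**2 - 3*t + 4) sin(2*t) dt = (-9/4 + 3*pi/2 + pi**2/2) - (-3*pi/2 - 9/4 + pi**2/2) = 3*pi.
Hence Im(c_{2}) = (-1/(2*pi))·(3*pi) = -3/2.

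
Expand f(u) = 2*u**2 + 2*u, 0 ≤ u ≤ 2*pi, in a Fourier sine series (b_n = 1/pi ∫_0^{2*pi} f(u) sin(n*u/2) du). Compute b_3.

b_3 = 1/pi ∫_0^{2*pi} (2*u**2 + 2*u) sin(3*u/2) du.
Integrating by parts twice (tabular method), an antiderivative of (2*u**2 + 2*u) sin(3*u/2) is -4*u**2*cos(3*u/2)/3 + 16*u*sin(3*u/2)/9 - 4*u*cos(3*u/2)/3 + 8*sin(3*u/2)/9 + 32*cos(3*u/2)/27; evaluating from 0 to 2*pi: ∫_{0}^{2*pi} (2*u**2 + 2*u) sin(3*u/2) du = (-32/27 + 8*pi/3 + 16*pi**2/3) - (32/27) = -64/27 + 8*pi/3 + 16*pi**2/3.
Hence b_3 = (1/pi)·(-64/27 + 8*pi/3 + 16*pi**2/3) = 8*(-8 + 9*pi + 18*pi**2)/(27*pi).

8*(-8 + 9*pi + 18*pi**2)/(27*pi)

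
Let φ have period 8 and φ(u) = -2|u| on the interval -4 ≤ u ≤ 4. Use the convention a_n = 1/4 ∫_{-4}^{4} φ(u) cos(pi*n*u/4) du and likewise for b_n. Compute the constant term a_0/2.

a_0 = 1/4 ∫_{-4}^{4} φ(u) du = 1/4 · (-32) = -8.
So the constant term a_0/2 = -4.

-4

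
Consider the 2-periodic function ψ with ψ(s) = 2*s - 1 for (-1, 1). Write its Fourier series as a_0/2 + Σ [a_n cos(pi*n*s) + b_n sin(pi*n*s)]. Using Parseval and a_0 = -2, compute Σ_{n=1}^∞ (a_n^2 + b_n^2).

8/3

Parseval: a_0^2/2 + Σ_{n≥1} (a_n^2+b_n^2) = ∫_{-1}^{1} ψ(s)^2 ds = 14/3.
Subtract a_0^2/2 = 2: Σ (a_n^2+b_n^2) = 8/3.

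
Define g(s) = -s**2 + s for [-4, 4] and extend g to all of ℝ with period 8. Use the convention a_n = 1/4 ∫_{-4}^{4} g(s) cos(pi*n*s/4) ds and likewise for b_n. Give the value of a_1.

64/pi**2

a_1 = 1/4 ∫_{-4}^{4} g(s) cos(pi*s/4) ds.
Integrating by parts twice (tabular method), an antiderivative of (-s**2 + s) cos(pi*s/4) is -4*s**2*sin(pi*s/4)/pi + 4*s*sin(pi*s/4)/pi - 32*s*cos(pi*s/4)/pi**2 + 128*sin(pi*s/4)/pi**3 + 16*cos(pi*s/4)/pi**2; evaluating from -4 to 4: ∫_{-4}^{4} (-s**2 + s) cos(pi*s/4) ds = (112/pi**2) - (-144/pi**2) = 256/pi**2.
Hence a_1 = (1/4)·(256/pi**2) = 64/pi**2.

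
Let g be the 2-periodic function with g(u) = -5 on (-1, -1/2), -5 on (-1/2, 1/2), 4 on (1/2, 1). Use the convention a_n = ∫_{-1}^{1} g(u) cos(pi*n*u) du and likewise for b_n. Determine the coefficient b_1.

b_1 = ∫_{-1}^{1} g(u) sin(pi*u) du.
Split the integral at the breakpoints.
Directly, an antiderivative of (-5) sin(pi*u) is 5*cos(pi*u)/pi; evaluating from -1 to -1/2: ∫_{-1}^{-1/2} (-5) sin(pi*u) du = (0) - (-5/pi) = 5/pi.
Directly, an antiderivative of (-5) sin(pi*u) is 5*cos(pi*u)/pi; evaluating from -1/2 to 1/2: ∫_{-1/2}^{1/2} (-5) sin(pi*u) du = (0) - (0) = 0.
Directly, an antiderivative of (4) sin(pi*u) is -4*cos(pi*u)/pi; evaluating from 1/2 to 1: ∫_{1/2}^{1} (4) sin(pi*u) du = (4/pi) - (0) = 4/pi.
Summing the pieces gives b_1 = 9/pi.

9/pi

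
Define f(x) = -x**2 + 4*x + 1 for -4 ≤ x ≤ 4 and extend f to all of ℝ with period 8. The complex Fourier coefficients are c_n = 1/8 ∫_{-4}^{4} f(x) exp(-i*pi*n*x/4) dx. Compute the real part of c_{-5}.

32/(25*pi**2)

Since f is real-valued, Re(c_{-5}) = 1/8 ∫_{-4}^{4} f(x) cos(-5*pi*x/4) dx = a_{5}/2.
Integrating by parts twice (tabular method), an antiderivative of (-x**2 + 4*x + 1) cos(-5*pi*x/4) is -4*x**2*sin(5*pi*x/4)/(5*pi) + 16*x*sin(5*pi*x/4)/(5*pi) - 32*x*cos(5*pi*x/4)/(25*pi**2) + 128*sin(5*pi*x/4)/(125*pi**3) + 4*sin(5*pi*x/4)/(5*pi) + 64*cos(5*pi*x/4)/(25*pi**2); evaluating from -4 to 4: ∫_{-4}^{4} (-x**2 + 4*x + 1) cos(-5*pi*x/4) dx = (64/(25*pi**2)) - (-192/(25*pi**2)) = 256/(25*pi**2).
Hence Re(c_{-5}) = (1/8)·(256/(25*pi**2)) = 32/(25*pi**2).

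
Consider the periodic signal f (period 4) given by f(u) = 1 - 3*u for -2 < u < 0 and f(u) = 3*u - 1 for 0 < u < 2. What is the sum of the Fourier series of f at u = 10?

u = 10 differs from u = 2 by 2 full period(s), and the series is 4-periodic.
At u = 2 the one-sided limits are f(2^-) = 5 and f(2^+) = 7.
By Dirichlet's theorem the series converges to their average, [(5) + (7)]/2 = 6.

6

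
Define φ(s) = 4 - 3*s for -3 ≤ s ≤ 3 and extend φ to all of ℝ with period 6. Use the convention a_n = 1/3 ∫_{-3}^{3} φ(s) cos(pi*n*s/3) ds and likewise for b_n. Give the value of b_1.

-18/pi

b_1 = 1/3 ∫_{-3}^{3} φ(s) sin(pi*s/3) ds.
Integrating by parts (boundary term plus one more integral), an antiderivative of (4 - 3*s) sin(pi*s/3) is 9*s*cos(pi*s/3)/pi - 27*sin(pi*s/3)/pi**2 - 12*cos(pi*s/3)/pi; evaluating from -3 to 3: ∫_{-3}^{3} (4 - 3*s) sin(pi*s/3) ds = (-15/pi) - (39/pi) = -54/pi.
Hence b_1 = (1/3)·(-54/pi) = -18/pi.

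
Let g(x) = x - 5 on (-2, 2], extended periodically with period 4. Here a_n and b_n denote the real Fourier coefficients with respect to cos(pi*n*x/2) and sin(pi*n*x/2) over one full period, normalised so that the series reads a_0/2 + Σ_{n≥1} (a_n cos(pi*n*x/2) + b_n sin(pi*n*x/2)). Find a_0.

a_0 = 1/2 ∫_{-2}^{2} g(x) dx = 1/2 · (-20) = -10.

-10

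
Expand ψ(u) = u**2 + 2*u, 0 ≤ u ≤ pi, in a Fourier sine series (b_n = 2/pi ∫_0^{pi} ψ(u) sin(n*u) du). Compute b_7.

2*(-4 + 98*pi + 49*pi**2)/(343*pi)

b_7 = 2/pi ∫_0^{pi} (u**2 + 2*u) sin(7*u) du.
Integrating by parts twice (tabular method), an antiderivative of (u**2 + 2*u) sin(7*u) is -u**2*cos(7*u)/7 + 2*u*sin(7*u)/49 - 2*u*cos(7*u)/7 + 2*sin(7*u)/49 + 2*cos(7*u)/343; evaluating from 0 to pi: ∫_{0}^{pi} (u**2 + 2*u) sin(7*u) du = (-2/343 + 2*pi/7 + pi**2/7) - (2/343) = -4/343 + 2*pi/7 + pi**2/7.
Hence b_7 = (2/pi)·(-4/343 + 2*pi/7 + pi**2/7) = 2*(-4 + 98*pi + 49*pi**2)/(343*pi).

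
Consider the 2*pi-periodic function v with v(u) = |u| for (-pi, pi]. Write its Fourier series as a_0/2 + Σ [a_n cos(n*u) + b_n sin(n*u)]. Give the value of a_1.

-4/pi

a_1 = 1/pi ∫_{-pi}^{pi} v(u) cos(u) du.
v is even and cos(u) is even, so the integrand is even and a_1 = 2/pi ∫_0^{pi} v(u) cos(u) du.
Integrating by parts (boundary term plus one more integral), an antiderivative of (u) cos(u) is u*sin(u) + cos(u); evaluating from 0 to pi: ∫_{0}^{pi} (u) cos(u) du = (-1) - (1) = -2.
Hence a_1 = (2/pi)·(-2) = -4/pi.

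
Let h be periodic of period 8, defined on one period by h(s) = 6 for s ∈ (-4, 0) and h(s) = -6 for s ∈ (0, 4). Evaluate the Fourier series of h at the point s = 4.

At s = 4 the one-sided limits are h(4^-) = -6 and h(4^+) = 6.
By Dirichlet's theorem the series converges to their average, [(-6) + (6)]/2 = 0.

0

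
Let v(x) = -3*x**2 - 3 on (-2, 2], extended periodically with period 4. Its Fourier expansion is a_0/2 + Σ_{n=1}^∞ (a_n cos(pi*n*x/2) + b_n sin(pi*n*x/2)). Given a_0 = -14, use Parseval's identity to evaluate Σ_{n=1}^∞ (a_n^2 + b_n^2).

128/5

Parseval: a_0^2/2 + Σ_{n≥1} (a_n^2+b_n^2) = 1/2 ∫_{-2}^{2} v(x)^2 dx = 618/5.
Subtract a_0^2/2 = 98: Σ (a_n^2+b_n^2) = 128/5.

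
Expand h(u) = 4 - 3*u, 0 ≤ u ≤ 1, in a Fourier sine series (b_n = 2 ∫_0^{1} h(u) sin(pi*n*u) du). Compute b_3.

b_3 = 2 ∫_0^{1} (4 - 3*u) sin(3*pi*u) du.
Integrating by parts (boundary term plus one more integral), an antiderivative of (4 - 3*u) sin(3*pi*u) is u*cos(3*pi*u)/pi - sin(3*pi*u)/(3*pi**2) - 4*cos(3*pi*u)/(3*pi); evaluating from 0 to 1: ∫_{0}^{1} (4 - 3*u) sin(3*pi*u) du = (1/(3*pi)) - (-4/(3*pi)) = 5/(3*pi).
Hence b_3 = 2·(5/(3*pi)) = 10/(3*pi).

10/(3*pi)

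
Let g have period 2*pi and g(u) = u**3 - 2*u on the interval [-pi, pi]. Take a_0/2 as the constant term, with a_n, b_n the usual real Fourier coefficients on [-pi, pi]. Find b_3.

b_3 = 1/pi ∫_{-pi}^{pi} g(u) sin(3*u) du.
g is odd and sin(3*u) is odd, so the integrand is even and b_3 = 2/pi ∫_0^{pi} g(u) sin(3*u) du.
Integrating by parts three times (tabular method), an antiderivative of (u**3 - 2*u) sin(3*u) is -u**3*cos(3*u)/3 + u**2*sin(3*u)/3 + 8*u*cos(3*u)/9 - 8*sin(3*u)/27; evaluating from 0 to pi: ∫_{0}^{pi} (u**3 - 2*u) sin(3*u) du = (pi*(-8 + 3*pi**2)/9) - (0) = pi*(-8 + 3*pi**2)/9.
Hence b_3 = (2/pi)·(pi*(-8 + 3*pi**2)/9) = -16/9 + 2*pi**2/3.

-16/9 + 2*pi**2/3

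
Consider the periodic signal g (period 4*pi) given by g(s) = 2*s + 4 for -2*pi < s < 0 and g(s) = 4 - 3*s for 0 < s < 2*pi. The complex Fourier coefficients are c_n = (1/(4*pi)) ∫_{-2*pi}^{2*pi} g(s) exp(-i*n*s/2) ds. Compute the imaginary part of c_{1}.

Since g is real-valued, Im(c_{1}) = -(1/(4*pi)) ∫_{-2*pi}^{2*pi} g(s) sin(s/2) ds = -b_{1}/2.
Split the integral at the breakpoints.
Integrating by parts (boundary term plus one more integral), an antiderivative of (2*s + 4) sin(s/2) is -4*s*cos(s/2) + 8*sin(s/2) - 8*cos(s/2); evaluating from -2*pi to 0: ∫_{-2*pi}^{0} (2*s + 4) sin(s/2) ds = (-8) - (8 - 8*pi) = -16 + 8*pi.
Integrating by parts (boundary term plus one more integral), an antiderivative of (4 - 3*s) sin(s/2) is 6*s*cos(s/2) - 12*sin(s/2) - 8*cos(s/2); evaluating from 0 to 2*pi: ∫_{0}^{2*pi} (4 - 3*s) sin(s/2) ds = (8 - 12*pi) - (-8) = 16 - 12*pi.
So ∫_{-2*pi}^{2*pi} g(s) sin(s/2) ds = -4*pi.
Hence Im(c_{1}) = (-1/(4*pi))·(-4*pi) = 1.

1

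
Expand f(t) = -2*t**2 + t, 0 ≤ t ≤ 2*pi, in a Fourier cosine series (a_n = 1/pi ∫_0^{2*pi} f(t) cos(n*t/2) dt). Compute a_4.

-2

a_4 = 1/pi ∫_0^{2*pi} (-2*t**2 + t) cos(2*t) dt.
Integrating by parts twice (tabular method), an antiderivative of (-2*t**2 + t) cos(2*t) is -t**2*sin(2*t) + t*sin(2*t)/2 - t*cos(2*t) + sin(2*t)/2 + cos(2*t)/4; evaluating from 0 to 2*pi: ∫_{0}^{2*pi} (-2*t**2 + t) cos(2*t) dt = (1/4 - 2*pi) - (1/4) = -2*pi.
Hence a_4 = (1/pi)·(-2*pi) = -2.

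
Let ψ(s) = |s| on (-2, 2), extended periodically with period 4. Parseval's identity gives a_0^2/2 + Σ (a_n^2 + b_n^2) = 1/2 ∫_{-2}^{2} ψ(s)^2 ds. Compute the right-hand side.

1/2 ∫_{-2}^{2} ψ(s)^2 ds = 1/2 · (16/3) = 8/3.

8/3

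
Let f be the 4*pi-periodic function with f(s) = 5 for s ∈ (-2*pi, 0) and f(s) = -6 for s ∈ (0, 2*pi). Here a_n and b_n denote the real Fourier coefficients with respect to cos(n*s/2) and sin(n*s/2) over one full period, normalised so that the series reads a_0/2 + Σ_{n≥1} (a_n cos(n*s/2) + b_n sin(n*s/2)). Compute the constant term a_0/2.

a_0 = (1/(2*pi)) ∫_{-2*pi}^{2*pi} f(s) ds = (1/(2*pi)) · (-2*pi) = -1.
So the constant term a_0/2 = -1/2.

-1/2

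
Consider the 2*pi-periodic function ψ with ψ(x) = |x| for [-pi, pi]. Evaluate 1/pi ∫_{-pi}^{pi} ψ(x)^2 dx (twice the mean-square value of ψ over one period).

2*pi**2/3

1/pi ∫_{-pi}^{pi} ψ(x)^2 dx = 1/pi · (2*pi**3/3) = 2*pi**2/3.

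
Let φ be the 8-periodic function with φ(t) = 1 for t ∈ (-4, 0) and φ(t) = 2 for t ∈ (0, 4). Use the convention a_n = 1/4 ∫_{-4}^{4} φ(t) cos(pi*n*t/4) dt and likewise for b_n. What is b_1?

2/pi

b_1 = 1/4 ∫_{-4}^{4} φ(t) sin(pi*t/4) dt.
Split the integral at the breakpoints.
Directly, an antiderivative of (1) sin(pi*t/4) is -4*cos(pi*t/4)/pi; evaluating from -4 to 0: ∫_{-4}^{0} (1) sin(pi*t/4) dt = (-4/pi) - (4/pi) = -8/pi.
Directly, an antiderivative of (2) sin(pi*t/4) is -8*cos(pi*t/4)/pi; evaluating from 0 to 4: ∫_{0}^{4} (2) sin(pi*t/4) dt = (8/pi) - (-8/pi) = 16/pi.
Summing the pieces and multiplying by (1/4) gives b_1 = 2/pi.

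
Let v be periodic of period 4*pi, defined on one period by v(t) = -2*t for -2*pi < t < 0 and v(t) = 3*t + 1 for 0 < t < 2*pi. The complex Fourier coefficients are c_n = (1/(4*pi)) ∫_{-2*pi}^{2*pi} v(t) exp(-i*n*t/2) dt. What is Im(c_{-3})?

Since v is real-valued, Im(c_{-3}) = -(1/(4*pi)) ∫_{-2*pi}^{2*pi} v(t) sin(-3*t/2) dt = b_{3}/2.
Split the integral at the breakpoints.
Integrating by parts (boundary term plus one more integral), an antiderivative of (-2*t) sin(-3*t/2) is -4*t*cos(3*t/2)/3 + 8*sin(3*t/2)/9; evaluating from -2*pi to 0: ∫_{-2*pi}^{0} (-2*t) sin(-3*t/2) dt = (0) - (-8*pi/3) = 8*pi/3.
Integrating by parts (boundary term plus one more integral), an antiderivative of (3*t + 1) sin(-3*t/2) is 2*t*cos(3*t/2) - 4*sin(3*t/2)/3 + 2*cos(3*t/2)/3; evaluating from 0 to 2*pi: ∫_{0}^{2*pi} (3*t + 1) sin(-3*t/2) dt = (-4*pi - 2/3) - (2/3) = -4*pi - 4/3.
So ∫_{-2*pi}^{2*pi} v(t) sin(-3*t/2) dt = -4*pi/3 - 4/3.
Hence Im(c_{-3}) = (-1/(4*pi))·(-4*pi/3 - 4/3) = (1 + pi)/(3*pi).

(1 + pi)/(3*pi)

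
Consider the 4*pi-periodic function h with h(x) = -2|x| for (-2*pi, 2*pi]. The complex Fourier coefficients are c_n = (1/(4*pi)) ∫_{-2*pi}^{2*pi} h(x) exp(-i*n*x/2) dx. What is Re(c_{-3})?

8/(9*pi)

Since h is real-valued, Re(c_{-3}) = (1/(4*pi)) ∫_{-2*pi}^{2*pi} h(x) cos(-3*x/2) dx = a_{3}/2.
h is even and cos(-3*x/2) is even, so the integrand is even: ∫_{-2*pi}^{2*pi} h(x) cos(-3*x/2) dx = 2∫_0^{2*pi} h(x) cos(-3*x/2) dx.
Integrating by parts (boundary term plus one more integral), an antiderivative of (-2*x) cos(-3*x/2) is -4*x*sin(3*x/2)/3 - 8*cos(3*x/2)/9; evaluating from 0 to 2*pi: ∫_{0}^{2*pi} (-2*x) cos(-3*x/2) dx = (8/9) - (-8/9) = 16/9.
So ∫_{-2*pi}^{2*pi} h(x) cos(-3*x/2) dx = 32/9.
Hence Re(c_{-3}) = (1/(4*pi))·(32/9) = 8/(9*pi).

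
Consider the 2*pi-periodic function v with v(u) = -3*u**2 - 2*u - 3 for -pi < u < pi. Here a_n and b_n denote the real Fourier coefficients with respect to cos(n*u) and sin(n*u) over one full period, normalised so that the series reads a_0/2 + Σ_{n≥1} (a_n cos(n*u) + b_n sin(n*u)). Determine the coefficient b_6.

2/3

b_6 = 1/pi ∫_{-pi}^{pi} v(u) sin(6*u) du.
Integrating by parts twice (tabular method), an antiderivative of (-3*u**2 - 2*u - 3) sin(6*u) is u**2*cos(6*u)/2 - u*sin(6*u)/6 + u*cos(6*u)/3 - sin(6*u)/18 + 17*cos(6*u)/36; evaluating from -pi to pi: ∫_{-pi}^{pi} (-3*u**2 - 2*u - 3) sin(6*u) du = (17/36 + pi/3 + pi**2/2) - (-pi/3 + 17/36 + pi**2/2) = 2*pi/3.
Hence b_6 = (1/pi)·(2*pi/3) = 2/3.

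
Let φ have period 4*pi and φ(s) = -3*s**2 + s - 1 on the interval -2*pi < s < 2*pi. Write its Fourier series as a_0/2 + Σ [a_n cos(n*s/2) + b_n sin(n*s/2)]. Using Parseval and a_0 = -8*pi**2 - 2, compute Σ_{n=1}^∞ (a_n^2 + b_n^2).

Parseval: a_0^2/2 + Σ_{n≥1} (a_n^2+b_n^2) = (1/(2*pi)) ∫_{-2*pi}^{2*pi} φ(s)^2 ds = 2 + 56*pi**2/3 + 288*pi**4/5.
Subtract a_0^2/2 = 2*(1 + 4*pi**2)**2: Σ (a_n^2+b_n^2) = 8*pi**2*(5 + 48*pi**2)/15.

8*pi**2*(5 + 48*pi**2)/15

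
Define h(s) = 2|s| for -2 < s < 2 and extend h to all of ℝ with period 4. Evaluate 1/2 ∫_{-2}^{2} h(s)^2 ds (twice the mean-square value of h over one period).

1/2 ∫_{-2}^{2} h(s)^2 ds = 1/2 · (64/3) = 32/3.

32/3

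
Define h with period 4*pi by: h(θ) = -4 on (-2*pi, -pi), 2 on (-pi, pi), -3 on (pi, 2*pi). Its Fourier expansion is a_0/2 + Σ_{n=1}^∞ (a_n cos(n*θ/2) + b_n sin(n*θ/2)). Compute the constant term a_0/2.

-3/4

a_0 = (1/(2*pi)) ∫_{-2*pi}^{2*pi} h(θ) dθ = (1/(2*pi)) · (-3*pi) = -3/2.
So the constant term a_0/2 = -3/4.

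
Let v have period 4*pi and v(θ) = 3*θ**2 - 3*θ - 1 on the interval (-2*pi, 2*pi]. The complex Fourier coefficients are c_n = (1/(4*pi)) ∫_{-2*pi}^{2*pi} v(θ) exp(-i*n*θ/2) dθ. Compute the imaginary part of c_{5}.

6/5

Since v is real-valued, Im(c_{5}) = -(1/(4*pi)) ∫_{-2*pi}^{2*pi} v(θ) sin(5*θ/2) dθ = -b_{5}/2.
Integrating by parts twice (tabular method), an antiderivative of (3*θ**2 - 3*θ - 1) sin(5*θ/2) is -6*θ**2*cos(5*θ/2)/5 + 24*θ*sin(5*θ/2)/25 + 6*θ*cos(5*θ/2)/5 - 12*sin(5*θ/2)/25 + 98*cos(5*θ/2)/125; evaluating from -2*pi to 2*pi: ∫_{-2*pi}^{2*pi} (3*θ**2 - 3*θ - 1) sin(5*θ/2) dθ = (-12*pi/5 - 98/125 + 24*pi**2/5) - (-98/125 + 12*pi/5 + 24*pi**2/5) = -24*pi/5.
Hence Im(c_{5}) = (-1/(4*pi))·(-24*pi/5) = 6/5.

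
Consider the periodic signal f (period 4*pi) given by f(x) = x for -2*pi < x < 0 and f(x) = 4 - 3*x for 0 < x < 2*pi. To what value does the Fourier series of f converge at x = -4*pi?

2

x = -4*pi differs from x = 0 by -1 full period(s), and the series is 4*pi-periodic.
At x = 0 the one-sided limits are f(0^-) = 0 and f(0^+) = 4.
By Dirichlet's theorem the series converges to their average, [(0) + (4)]/2 = 2.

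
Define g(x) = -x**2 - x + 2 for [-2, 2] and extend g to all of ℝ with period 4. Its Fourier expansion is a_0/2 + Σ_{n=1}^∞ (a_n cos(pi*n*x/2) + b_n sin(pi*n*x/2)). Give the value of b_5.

b_5 = 1/2 ∫_{-2}^{2} g(x) sin(5*pi*x/2) dx.
Integrating by parts twice (tabular method), an antiderivative of (-x**2 - x + 2) sin(5*pi*x/2) is 2*x**2*cos(5*pi*x/2)/(5*pi) - 8*x*sin(5*pi*x/2)/(25*pi**2) + 2*x*cos(5*pi*x/2)/(5*pi) - 4*sin(5*pi*x/2)/(25*pi**2) - 4*cos(5*pi*x/2)/(5*pi) - 16*cos(5*pi*x/2)/(125*pi**3); evaluating from -2 to 2: ∫_{-2}^{2} (-x**2 - x + 2) sin(5*pi*x/2) dx = (8*(2 - 25*pi**2)/(125*pi**3)) - (16/(125*pi**3)) = -8/(5*pi).
Hence b_5 = (1/2)·(-8/(5*pi)) = -4/(5*pi).

-4/(5*pi)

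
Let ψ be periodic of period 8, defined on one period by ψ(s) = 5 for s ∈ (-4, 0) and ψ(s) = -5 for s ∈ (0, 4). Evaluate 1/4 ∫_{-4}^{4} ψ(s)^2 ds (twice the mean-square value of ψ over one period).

50

1/4 ∫_{-4}^{4} ψ(s)^2 ds = 1/4 · (200) = 50.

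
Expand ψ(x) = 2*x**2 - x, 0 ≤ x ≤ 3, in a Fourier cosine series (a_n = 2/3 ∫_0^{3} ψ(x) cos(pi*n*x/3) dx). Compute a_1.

-60/pi**2

a_1 = 2/3 ∫_0^{3} (2*x**2 - x) cos(pi*x/3) dx.
Integrating by parts twice (tabular method), an antiderivative of (2*x**2 - x) cos(pi*x/3) is 6*x**2*sin(pi*x/3)/pi - 3*x*sin(pi*x/3)/pi + 36*x*cos(pi*x/3)/pi**2 - 108*sin(pi*x/3)/pi**3 - 9*cos(pi*x/3)/pi**2; evaluating from 0 to 3: ∫_{0}^{3} (2*x**2 - x) cos(pi*x/3) dx = (-99/pi**2) - (-9/pi**2) = -90/pi**2.
Hence a_1 = (2/3)·(-90/pi**2) = -60/pi**2.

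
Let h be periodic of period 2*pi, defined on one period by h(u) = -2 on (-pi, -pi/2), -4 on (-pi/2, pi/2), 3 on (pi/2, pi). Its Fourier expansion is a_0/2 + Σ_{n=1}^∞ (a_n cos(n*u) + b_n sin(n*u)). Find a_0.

-7/2

a_0 = 1/pi ∫_{-pi}^{pi} h(u) du = 1/pi · (-7*pi/2) = -7/2.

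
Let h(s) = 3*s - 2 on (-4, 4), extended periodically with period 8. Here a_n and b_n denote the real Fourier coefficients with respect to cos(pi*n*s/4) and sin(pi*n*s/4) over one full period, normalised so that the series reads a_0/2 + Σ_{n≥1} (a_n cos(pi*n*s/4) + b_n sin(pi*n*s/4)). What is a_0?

a_0 = 1/4 ∫_{-4}^{4} h(s) ds = 1/4 · (-16) = -4.

-4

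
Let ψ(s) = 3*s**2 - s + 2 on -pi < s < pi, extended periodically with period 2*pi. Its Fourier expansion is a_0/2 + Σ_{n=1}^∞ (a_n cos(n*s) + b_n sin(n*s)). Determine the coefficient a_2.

3

a_2 = 1/pi ∫_{-pi}^{pi} ψ(s) cos(2*s) ds.
Integrating by parts twice (tabular method), an antiderivative of (3*s**2 - s + 2) cos(2*s) is 3*s**2*sin(2*s)/2 - s*sin(2*s)/2 + 3*s*cos(2*s)/2 + sin(2*s)/4 - cos(2*s)/4; evaluating from -pi to pi: ∫_{-pi}^{pi} (3*s**2 - s + 2) cos(2*s) ds = (-1/4 + 3*pi/2) - (-3*pi/2 - 1/4) = 3*pi.
Hence a_2 = (1/pi)·(3*pi) = 3.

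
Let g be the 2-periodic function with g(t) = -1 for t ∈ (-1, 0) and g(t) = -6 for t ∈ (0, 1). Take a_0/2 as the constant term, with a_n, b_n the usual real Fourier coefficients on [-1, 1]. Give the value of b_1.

b_1 = ∫_{-1}^{1} g(t) sin(pi*t) dt.
Split the integral at the breakpoints.
Directly, an antiderivative of (-1) sin(pi*t) is cos(pi*t)/pi; evaluating from -1 to 0: ∫_{-1}^{0} (-1) sin(pi*t) dt = (1/pi) - (-1/pi) = 2/pi.
Directly, an antiderivative of (-6) sin(pi*t) is 6*cos(pi*t)/pi; evaluating from 0 to 1: ∫_{0}^{1} (-6) sin(pi*t) dt = (-6/pi) - (6/pi) = -12/pi.
Summing the pieces gives b_1 = -10/pi.

-10/pi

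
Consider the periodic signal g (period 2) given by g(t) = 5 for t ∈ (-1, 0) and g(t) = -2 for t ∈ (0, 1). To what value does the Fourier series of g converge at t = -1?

3/2

t = -1 differs from t = 1 by -1 full period(s), and the series is 2-periodic.
At t = 1 the one-sided limits are g(1^-) = -2 and g(1^+) = 5.
By Dirichlet's theorem the series converges to their average, [(-2) + (5)]/2 = 3/2.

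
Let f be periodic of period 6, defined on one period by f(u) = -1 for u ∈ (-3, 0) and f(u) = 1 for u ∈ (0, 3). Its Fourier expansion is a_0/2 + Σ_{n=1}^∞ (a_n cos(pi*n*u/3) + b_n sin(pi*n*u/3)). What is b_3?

b_3 = 1/3 ∫_{-3}^{3} f(u) sin(pi*u) du.
f is odd and sin(pi*u) is odd, so the integrand is even and b_3 = 2/3 ∫_0^{3} f(u) sin(pi*u) du.
Directly, an antiderivative of (1) sin(pi*u) is -cos(pi*u)/pi; evaluating from 0 to 3: ∫_{0}^{3} (1) sin(pi*u) du = (1/pi) - (-1/pi) = 2/pi.
Hence b_3 = (2/3)·(2/pi) = 4/(3*pi).

4/(3*pi)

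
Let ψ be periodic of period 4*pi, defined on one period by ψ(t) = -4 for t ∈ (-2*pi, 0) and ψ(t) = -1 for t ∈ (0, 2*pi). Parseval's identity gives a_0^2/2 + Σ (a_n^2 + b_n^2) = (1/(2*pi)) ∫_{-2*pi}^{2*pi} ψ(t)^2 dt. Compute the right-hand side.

(1/(2*pi)) ∫_{-2*pi}^{2*pi} ψ(t)^2 dt = (1/(2*pi)) · (34*pi) = 17.

17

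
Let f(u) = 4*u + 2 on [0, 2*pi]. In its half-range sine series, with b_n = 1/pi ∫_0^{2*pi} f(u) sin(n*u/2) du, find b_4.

b_4 = 1/pi ∫_0^{2*pi} (4*u + 2) sin(2*u) du.
Integrating by parts (boundary term plus one more integral), an antiderivative of (4*u + 2) sin(2*u) is -2*u*cos(2*u) + sin(2*u) - cos(2*u); evaluating from 0 to 2*pi: ∫_{0}^{2*pi} (4*u + 2) sin(2*u) du = (-4*pi - 1) - (-1) = -4*pi.
Hence b_4 = (1/pi)·(-4*pi) = -4.

-4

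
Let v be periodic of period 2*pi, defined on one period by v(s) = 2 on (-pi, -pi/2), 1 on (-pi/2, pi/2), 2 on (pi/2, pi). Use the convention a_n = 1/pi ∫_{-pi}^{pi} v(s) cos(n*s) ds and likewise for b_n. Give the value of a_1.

-2/pi

a_1 = 1/pi ∫_{-pi}^{pi} v(s) cos(s) ds.
v is even and cos(s) is even, so the integrand is even and a_1 = 2/pi ∫_0^{pi} v(s) cos(s) ds.
Split the integral at the breakpoints.
Directly, an antiderivative of (1) cos(s) is sin(s); evaluating from 0 to pi/2: ∫_{0}^{pi/2} (1) cos(s) ds = (1) - (0) = 1.
Directly, an antiderivative of (2) cos(s) is 2*sin(s); evaluating from pi/2 to pi: ∫_{pi/2}^{pi} (2) cos(s) ds = (0) - (2) = -2.
Summing the pieces and multiplying by (2/pi) gives a_1 = -2/pi.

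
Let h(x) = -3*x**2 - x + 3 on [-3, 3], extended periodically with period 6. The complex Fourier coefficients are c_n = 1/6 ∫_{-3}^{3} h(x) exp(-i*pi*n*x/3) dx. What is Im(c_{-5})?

-3/(5*pi)

Since h is real-valued, Im(c_{-5}) = -1/6 ∫_{-3}^{3} h(x) sin(-5*pi*x/3) dx = b_{5}/2.
Integrating by parts twice (tabular method), an antiderivative of (-3*x**2 - x + 3) sin(-5*pi*x/3) is -9*x**2*cos(5*pi*x/3)/(5*pi) + 54*x*sin(5*pi*x/3)/(25*pi**2) - 3*x*cos(5*pi*x/3)/(5*pi) + 9*sin(5*pi*x/3)/(25*pi**2) + 162*cos(5*pi*x/3)/(125*pi**3) + 9*cos(5*pi*x/3)/(5*pi); evaluating from -3 to 3: ∫_{-3}^{3} (-3*x**2 - x + 3) sin(-5*pi*x/3) dx = (81*(-2 + 25*pi**2)/(125*pi**3)) - (9*(-18 + 175*pi**2)/(125*pi**3)) = 18/(5*pi).
Hence Im(c_{-5}) = (-1/6)·(18/(5*pi)) = -3/(5*pi).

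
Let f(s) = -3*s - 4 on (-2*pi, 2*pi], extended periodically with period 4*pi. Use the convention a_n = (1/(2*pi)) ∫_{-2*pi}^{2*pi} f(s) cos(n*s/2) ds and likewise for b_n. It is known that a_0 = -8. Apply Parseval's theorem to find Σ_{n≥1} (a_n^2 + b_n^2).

24*pi**2

Parseval: a_0^2/2 + Σ_{n≥1} (a_n^2+b_n^2) = (1/(2*pi)) ∫_{-2*pi}^{2*pi} f(s)^2 ds = 32 + 24*pi**2.
Subtract a_0^2/2 = 32: Σ (a_n^2+b_n^2) = 24*pi**2.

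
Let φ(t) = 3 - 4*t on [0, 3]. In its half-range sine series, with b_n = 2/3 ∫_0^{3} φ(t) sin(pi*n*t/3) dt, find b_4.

6/pi

b_4 = 2/3 ∫_0^{3} (3 - 4*t) sin(4*pi*t/3) dt.
Integrating by parts (boundary term plus one more integral), an antiderivative of (3 - 4*t) sin(4*pi*t/3) is 3*t*cos(4*pi*t/3)/pi - 9*sin(4*pi*t/3)/(4*pi**2) - 9*cos(4*pi*t/3)/(4*pi); evaluating from 0 to 3: ∫_{0}^{3} (3 - 4*t) sin(4*pi*t/3) dt = (27/(4*pi)) - (-9/(4*pi)) = 9/pi.
Hence b_4 = (2/3)·(9/pi) = 6/pi.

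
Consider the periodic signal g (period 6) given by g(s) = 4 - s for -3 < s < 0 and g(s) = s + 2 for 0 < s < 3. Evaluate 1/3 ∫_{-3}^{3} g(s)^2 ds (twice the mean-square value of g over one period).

44

1/3 ∫_{-3}^{3} g(s)^2 ds = 1/3 · (132) = 44.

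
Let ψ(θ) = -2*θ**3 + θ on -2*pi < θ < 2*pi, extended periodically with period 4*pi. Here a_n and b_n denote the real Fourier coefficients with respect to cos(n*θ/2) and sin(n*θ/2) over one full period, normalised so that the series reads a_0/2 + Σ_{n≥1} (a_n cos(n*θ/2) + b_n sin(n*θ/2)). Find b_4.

-4 + 8*pi**2

b_4 = (1/(2*pi)) ∫_{-2*pi}^{2*pi} ψ(θ) sin(2*θ) dθ.
ψ is odd and sin(2*θ) is odd, so the integrand is even and b_4 = 1/pi ∫_0^{2*pi} ψ(θ) sin(2*θ) dθ.
Integrating by parts three times (tabular method), an antiderivative of (-2*θ**3 + θ) sin(2*θ) is θ**3*cos(2*θ) - 3*θ**2*sin(2*θ)/2 - 2*θ*cos(2*θ) + sin(2*θ); evaluating from 0 to 2*pi: ∫_{0}^{2*pi} (-2*θ**3 + θ) sin(2*θ) dθ = (-4*pi + 8*pi**3) - (0) = -4*pi + 8*pi**3.
Hence b_4 = (1/pi)·(-4*pi + 8*pi**3) = -4 + 8*pi**2.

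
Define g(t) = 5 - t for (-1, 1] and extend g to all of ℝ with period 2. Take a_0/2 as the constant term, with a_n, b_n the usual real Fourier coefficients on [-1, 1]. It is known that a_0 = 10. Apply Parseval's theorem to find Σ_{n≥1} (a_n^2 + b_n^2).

2/3

Parseval: a_0^2/2 + Σ_{n≥1} (a_n^2+b_n^2) = ∫_{-1}^{1} g(t)^2 dt = 152/3.
Subtract a_0^2/2 = 50: Σ (a_n^2+b_n^2) = 2/3.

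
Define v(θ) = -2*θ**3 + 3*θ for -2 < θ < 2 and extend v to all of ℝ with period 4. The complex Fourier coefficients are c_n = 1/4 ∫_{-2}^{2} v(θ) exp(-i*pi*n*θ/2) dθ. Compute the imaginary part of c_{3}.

Since v is real-valued, Im(c_{3}) = -1/4 ∫_{-2}^{2} v(θ) sin(3*pi*θ/2) dθ = -b_{3}/2.
v is odd and sin(3*pi*θ/2) is odd, so the integrand is even: ∫_{-2}^{2} v(θ) sin(3*pi*θ/2) dθ = 2∫_0^{2} v(θ) sin(3*pi*θ/2) dθ.
Integrating by parts three times (tabular method), an antiderivative of (-2*θ**3 + 3*θ) sin(3*pi*θ/2) is 4*θ**3*cos(3*pi*θ/2)/(3*pi) - 8*θ**2*sin(3*pi*θ/2)/(3*pi**2) - 2*θ*cos(3*pi*θ/2)/pi - 32*θ*cos(3*pi*θ/2)/(9*pi**3) + 64*sin(3*pi*θ/2)/(27*pi**4) + 4*sin(3*pi*θ/2)/(3*pi**2); evaluating from 0 to 2: ∫_{0}^{2} (-2*θ**3 + 3*θ) sin(3*pi*θ/2) dθ = (4*(16 - 15*pi**2)/(9*pi**3)) - (0) = 4*(16 - 15*pi**2)/(9*pi**3).
So ∫_{-2}^{2} v(θ) sin(3*pi*θ/2) dθ = 8*(16 - 15*pi**2)/(9*pi**3).
Hence Im(c_{3}) = (-1/4)·(8*(16 - 15*pi**2)/(9*pi**3)) = 2*(-16 + 15*pi**2)/(9*pi**3).

2*(-16 + 15*pi**2)/(9*pi**3)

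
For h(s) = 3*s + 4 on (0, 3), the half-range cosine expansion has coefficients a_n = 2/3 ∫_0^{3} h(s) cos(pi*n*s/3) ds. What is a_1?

a_1 = 2/3 ∫_0^{3} (3*s + 4) cos(pi*s/3) ds.
Integrating by parts (boundary term plus one more integral), an antiderivative of (3*s + 4) cos(pi*s/3) is 9*s*sin(pi*s/3)/pi + 12*sin(pi*s/3)/pi + 27*cos(pi*s/3)/pi**2; evaluating from 0 to 3: ∫_{0}^{3} (3*s + 4) cos(pi*s/3) ds = (-27/pi**2) - (27/pi**2) = -54/pi**2.
Hence a_1 = (2/3)·(-54/pi**2) = -36/pi**2.

-36/pi**2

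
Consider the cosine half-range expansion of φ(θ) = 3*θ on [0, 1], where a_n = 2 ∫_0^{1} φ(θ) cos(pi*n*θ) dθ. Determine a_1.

-12/pi**2

a_1 = 2 ∫_0^{1} (3*θ) cos(pi*θ) dθ.
Integrating by parts (boundary term plus one more integral), an antiderivative of (3*θ) cos(pi*θ) is 3*θ*sin(pi*θ)/pi + 3*cos(pi*θ)/pi**2; evaluating from 0 to 1: ∫_{0}^{1} (3*θ) cos(pi*θ) dθ = (-3/pi**2) - (3/pi**2) = -6/pi**2.
Hence a_1 = 2·(-6/pi**2) = -12/pi**2.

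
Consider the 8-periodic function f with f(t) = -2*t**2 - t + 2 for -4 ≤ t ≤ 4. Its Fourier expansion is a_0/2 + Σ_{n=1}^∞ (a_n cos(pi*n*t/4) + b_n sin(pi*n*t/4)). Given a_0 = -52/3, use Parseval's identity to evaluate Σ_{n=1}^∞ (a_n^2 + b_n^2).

Parseval: a_0^2/2 + Σ_{n≥1} (a_n^2+b_n^2) = 1/4 ∫_{-4}^{4} f(t)^2 dt = 5144/15.
Subtract a_0^2/2 = 1352/9: Σ (a_n^2+b_n^2) = 8672/45.

8672/45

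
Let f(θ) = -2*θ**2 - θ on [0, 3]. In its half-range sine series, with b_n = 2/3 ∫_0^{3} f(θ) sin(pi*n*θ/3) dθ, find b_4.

21/(2*pi)

b_4 = 2/3 ∫_0^{3} (-2*θ**2 - θ) sin(4*pi*θ/3) dθ.
Integrating by parts twice (tabular method), an antiderivative of (-2*θ**2 - θ) sin(4*pi*θ/3) is 3*θ**2*cos(4*pi*θ/3)/(2*pi) - 9*θ*sin(4*pi*θ/3)/(4*pi**2) + 3*θ*cos(4*pi*θ/3)/(4*pi) - 9*sin(4*pi*θ/3)/(16*pi**2) - 27*cos(4*pi*θ/3)/(16*pi**3); evaluating from 0 to 3: ∫_{0}^{3} (-2*θ**2 - θ) sin(4*pi*θ/3) dθ = (9*(-3 + 28*pi**2)/(16*pi**3)) - (-27/(16*pi**3)) = 63/(4*pi).
Hence b_4 = (2/3)·(63/(4*pi)) = 21/(2*pi).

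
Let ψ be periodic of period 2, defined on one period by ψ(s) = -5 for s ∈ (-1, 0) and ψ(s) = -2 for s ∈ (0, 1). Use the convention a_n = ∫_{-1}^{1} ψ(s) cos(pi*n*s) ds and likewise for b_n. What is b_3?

b_3 = ∫_{-1}^{1} ψ(s) sin(3*pi*s) ds.
Split the integral at the breakpoints.
Directly, an antiderivative of (-5) sin(3*pi*s) is 5*cos(3*pi*s)/(3*pi); evaluating from -1 to 0: ∫_{-1}^{0} (-5) sin(3*pi*s) ds = (5/(3*pi)) - (-5/(3*pi)) = 10/(3*pi).
Directly, an antiderivative of (-2) sin(3*pi*s) is 2*cos(3*pi*s)/(3*pi); evaluating from 0 to 1: ∫_{0}^{1} (-2) sin(3*pi*s) ds = (-2/(3*pi)) - (2/(3*pi)) = -4/(3*pi).
Summing the pieces gives b_3 = 2/pi.

2/pi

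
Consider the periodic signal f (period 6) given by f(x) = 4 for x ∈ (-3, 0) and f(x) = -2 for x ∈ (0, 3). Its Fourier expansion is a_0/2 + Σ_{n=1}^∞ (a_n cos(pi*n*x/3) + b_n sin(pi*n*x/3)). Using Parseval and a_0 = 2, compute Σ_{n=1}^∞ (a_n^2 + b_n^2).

18

Parseval: a_0^2/2 + Σ_{n≥1} (a_n^2+b_n^2) = 1/3 ∫_{-3}^{3} f(x)^2 dx = 20.
Subtract a_0^2/2 = 2: Σ (a_n^2+b_n^2) = 18.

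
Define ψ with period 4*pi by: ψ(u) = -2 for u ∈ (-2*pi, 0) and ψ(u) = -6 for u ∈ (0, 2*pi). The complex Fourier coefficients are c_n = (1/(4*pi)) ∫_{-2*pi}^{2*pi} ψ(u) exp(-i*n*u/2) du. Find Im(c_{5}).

4/(5*pi)

Since ψ is real-valued, Im(c_{5}) = -(1/(4*pi)) ∫_{-2*pi}^{2*pi} ψ(u) sin(5*u/2) du = -b_{5}/2.
Split the integral at the breakpoints.
Directly, an antiderivative of (-2) sin(5*u/2) is 4*cos(5*u/2)/5; evaluating from -2*pi to 0: ∫_{-2*pi}^{0} (-2) sin(5*u/2) du = (4/5) - (-4/5) = 8/5.
Directly, an antiderivative of (-6) sin(5*u/2) is 12*cos(5*u/2)/5; evaluating from 0 to 2*pi: ∫_{0}^{2*pi} (-6) sin(5*u/2) du = (-12/5) - (12/5) = -24/5.
So ∫_{-2*pi}^{2*pi} ψ(u) sin(5*u/2) du = -16/5.
Hence Im(c_{5}) = (-1/(4*pi))·(-16/5) = 4/(5*pi).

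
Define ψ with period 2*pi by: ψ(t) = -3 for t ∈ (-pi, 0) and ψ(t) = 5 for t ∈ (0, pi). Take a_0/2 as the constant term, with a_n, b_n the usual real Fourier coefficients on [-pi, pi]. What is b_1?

16/pi

b_1 = 1/pi ∫_{-pi}^{pi} ψ(t) sin(t) dt.
Split the integral at the breakpoints.
Directly, an antiderivative of (-3) sin(t) is 3*cos(t); evaluating from -pi to 0: ∫_{-pi}^{0} (-3) sin(t) dt = (3) - (-3) = 6.
Directly, an antiderivative of (5) sin(t) is -5*cos(t); evaluating from 0 to pi: ∫_{0}^{pi} (5) sin(t) dt = (5) - (-5) = 10.
Summing the pieces and multiplying by (1/pi) gives b_1 = 16/pi.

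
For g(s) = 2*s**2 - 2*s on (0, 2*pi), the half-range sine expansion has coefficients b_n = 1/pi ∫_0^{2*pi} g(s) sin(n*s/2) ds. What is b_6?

4/3 - 8*pi/3

b_6 = 1/pi ∫_0^{2*pi} (2*s**2 - 2*s) sin(3*s) ds.
Integrating by parts twice (tabular method), an antiderivative of (2*s**2 - 2*s) sin(3*s) is -2*s**2*cos(3*s)/3 + 4*s*sin(3*s)/9 + 2*s*cos(3*s)/3 - 2*sin(3*s)/9 + 4*cos(3*s)/27; evaluating from 0 to 2*pi: ∫_{0}^{2*pi} (2*s**2 - 2*s) sin(3*s) ds = (-8*pi**2/3 + 4/27 + 4*pi/3) - (4/27) = 4*pi*(1 - 2*pi)/3.
Hence b_6 = (1/pi)·(4*pi*(1 - 2*pi)/3) = 4/3 - 8*pi/3.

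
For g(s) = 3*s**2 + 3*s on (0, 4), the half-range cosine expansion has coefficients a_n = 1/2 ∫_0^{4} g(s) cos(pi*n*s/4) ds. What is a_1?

-240/pi**2

a_1 = 1/2 ∫_0^{4} (3*s**2 + 3*s) cos(pi*s/4) ds.
Integrating by parts twice (tabular method), an antiderivative of (3*s**2 + 3*s) cos(pi*s/4) is 12*s**2*sin(pi*s/4)/pi + 12*s*sin(pi*s/4)/pi + 96*s*cos(pi*s/4)/pi**2 - 384*sin(pi*s/4)/pi**3 + 48*cos(pi*s/4)/pi**2; evaluating from 0 to 4: ∫_{0}^{4} (3*s**2 + 3*s) cos(pi*s/4) ds = (-432/pi**2) - (48/pi**2) = -480/pi**2.
Hence a_1 = (1/2)·(-480/pi**2) = -240/pi**2.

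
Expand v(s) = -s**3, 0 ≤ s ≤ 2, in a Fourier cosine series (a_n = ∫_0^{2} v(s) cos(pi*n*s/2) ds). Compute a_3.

a_3 = ∫_0^{2} (-s**3) cos(3*pi*s/2) ds.
Integrating by parts three times (tabular method), an antiderivative of (-s**3) cos(3*pi*s/2) is -2*s**3*sin(3*pi*s/2)/(3*pi) - 4*s**2*cos(3*pi*s/2)/(3*pi**2) + 16*s*sin(3*pi*s/2)/(9*pi**3) + 32*cos(3*pi*s/2)/(27*pi**4); evaluating from 0 to 2: ∫_{0}^{2} (-s**3) cos(3*pi*s/2) ds = (16*(-2 + 9*pi**2)/(27*pi**4)) - (32/(27*pi**4)) = 16*(-4 + 9*pi**2)/(27*pi**4).
Hence a_3 = 16*(-4 + 9*pi**2)/(27*pi**4).

16*(-4 + 9*pi**2)/(27*pi**4)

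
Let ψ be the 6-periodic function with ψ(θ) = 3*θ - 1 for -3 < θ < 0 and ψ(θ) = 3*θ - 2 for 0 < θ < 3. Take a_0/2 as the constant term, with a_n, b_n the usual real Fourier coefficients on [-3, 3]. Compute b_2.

-9/pi

b_2 = 1/3 ∫_{-3}^{3} ψ(θ) sin(2*pi*θ/3) dθ.
Split the integral at the breakpoints.
Integrating by parts (boundary term plus one more integral), an antiderivative of (3*θ - 1) sin(2*pi*θ/3) is -9*θ*cos(2*pi*θ/3)/(2*pi) + 27*sin(2*pi*θ/3)/(4*pi**2) + 3*cos(2*pi*θ/3)/(2*pi); evaluating from -3 to 0: ∫_{-3}^{0} (3*θ - 1) sin(2*pi*θ/3) dθ = (3/(2*pi)) - (15/pi) = -27/(2*pi).
Integrating by parts (boundary term plus one more integral), an antiderivative of (3*θ - 2) sin(2*pi*θ/3) is -9*θ*cos(2*pi*θ/3)/(2*pi) + 27*sin(2*pi*θ/3)/(4*pi**2) + 3*cos(2*pi*θ/3)/pi; evaluating from 0 to 3: ∫_{0}^{3} (3*θ - 2) sin(2*pi*θ/3) dθ = (-21/(2*pi)) - (3/pi) = -27/(2*pi).
Summing the pieces and multiplying by (1/3) gives b_2 = -9/pi.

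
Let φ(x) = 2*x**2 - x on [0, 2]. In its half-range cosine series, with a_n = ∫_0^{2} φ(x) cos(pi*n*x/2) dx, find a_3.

a_3 = ∫_0^{2} (2*x**2 - x) cos(3*pi*x/2) dx.
Integrating by parts twice (tabular method), an antiderivative of (2*x**2 - x) cos(3*pi*x/2) is 4*x**2*sin(3*pi*x/2)/(3*pi) - 2*x*sin(3*pi*x/2)/(3*pi) + 16*x*cos(3*pi*x/2)/(9*pi**2) - 32*sin(3*pi*x/2)/(27*pi**3) - 4*cos(3*pi*x/2)/(9*pi**2); evaluating from 0 to 2: ∫_{0}^{2} (2*x**2 - x) cos(3*pi*x/2) dx = (-28/(9*pi**2)) - (-4/(9*pi**2)) = -8/(3*pi**2).
Hence a_3 = -8/(3*pi**2).

-8/(3*pi**2)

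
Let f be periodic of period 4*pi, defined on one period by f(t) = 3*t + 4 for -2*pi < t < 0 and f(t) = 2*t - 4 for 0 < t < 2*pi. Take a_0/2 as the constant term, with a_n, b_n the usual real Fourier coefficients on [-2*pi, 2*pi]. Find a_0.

-pi

a_0 = (1/(2*pi)) ∫_{-2*pi}^{2*pi} f(t) dt = (1/(2*pi)) · (-2*pi**2) = -pi.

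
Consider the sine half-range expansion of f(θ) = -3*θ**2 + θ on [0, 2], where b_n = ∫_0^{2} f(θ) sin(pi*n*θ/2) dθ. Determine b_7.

b_7 = ∫_0^{2} (-3*θ**2 + θ) sin(7*pi*θ/2) dθ.
Integrating by parts twice (tabular method), an antiderivative of (-3*θ**2 + θ) sin(7*pi*θ/2) is 6*θ**2*cos(7*pi*θ/2)/(7*pi) - 24*θ*sin(7*pi*θ/2)/(49*pi**2) - 2*θ*cos(7*pi*θ/2)/(7*pi) + 4*sin(7*pi*θ/2)/(49*pi**2) - 48*cos(7*pi*θ/2)/(343*pi**3); evaluating from 0 to 2: ∫_{0}^{2} (-3*θ**2 + θ) sin(7*pi*θ/2) dθ = (4*(12 - 245*pi**2)/(343*pi**3)) - (-48/(343*pi**3)) = 4*(24 - 245*pi**2)/(343*pi**3).
Hence b_7 = 4*(24 - 245*pi**2)/(343*pi**3).

4*(24 - 245*pi**2)/(343*pi**3)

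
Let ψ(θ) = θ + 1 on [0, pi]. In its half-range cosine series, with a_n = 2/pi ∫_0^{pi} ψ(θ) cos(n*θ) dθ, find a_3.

-4/(9*pi)

a_3 = 2/pi ∫_0^{pi} (θ + 1) cos(3*θ) dθ.
Integrating by parts (boundary term plus one more integral), an antiderivative of (θ + 1) cos(3*θ) is θ*sin(3*θ)/3 + sin(3*θ)/3 + cos(3*θ)/9; evaluating from 0 to pi: ∫_{0}^{pi} (θ + 1) cos(3*θ) dθ = (-1/9) - (1/9) = -2/9.
Hence a_3 = (2/pi)·(-2/9) = -4/(9*pi).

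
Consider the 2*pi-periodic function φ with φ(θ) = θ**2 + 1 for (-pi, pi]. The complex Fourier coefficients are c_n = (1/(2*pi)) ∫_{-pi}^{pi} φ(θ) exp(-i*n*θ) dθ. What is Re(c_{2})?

1/2

Since φ is real-valued, Re(c_{2}) = (1/(2*pi)) ∫_{-pi}^{pi} φ(θ) cos(2*θ) dθ = a_{2}/2.
φ is even and cos(2*θ) is even, so the integrand is even: ∫_{-pi}^{pi} φ(θ) cos(2*θ) dθ = 2∫_0^{pi} φ(θ) cos(2*θ) dθ.
Integrating by parts twice (tabular method), an antiderivative of (θ**2 + 1) cos(2*θ) is θ**2*sin(2*θ)/2 + θ*cos(2*θ)/2 + sin(2*θ)/4; evaluating from 0 to pi: ∫_{0}^{pi} (θ**2 + 1) cos(2*θ) dθ = (pi/2) - (0) = pi/2.
So ∫_{-pi}^{pi} φ(θ) cos(2*θ) dθ = pi.
Hence Re(c_{2}) = (1/(2*pi))·(pi) = 1/2.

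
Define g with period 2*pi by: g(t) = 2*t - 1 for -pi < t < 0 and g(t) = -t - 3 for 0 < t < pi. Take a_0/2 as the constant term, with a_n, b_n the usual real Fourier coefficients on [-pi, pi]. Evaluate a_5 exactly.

6/(25*pi)

a_5 = 1/pi ∫_{-pi}^{pi} g(t) cos(5*t) dt.
Split the integral at the breakpoints.
Integrating by parts (boundary term plus one more integral), an antiderivative of (2*t - 1) cos(5*t) is 2*t*sin(5*t)/5 - sin(5*t)/5 + 2*cos(5*t)/25; evaluating from -pi to 0: ∫_{-pi}^{0} (2*t - 1) cos(5*t) dt = (2/25) - (-2/25) = 4/25.
Integrating by parts (boundary term plus one more integral), an antiderivative of (-t - 3) cos(5*t) is -t*sin(5*t)/5 - 3*sin(5*t)/5 - cos(5*t)/25; evaluating from 0 to pi: ∫_{0}^{pi} (-t - 3) cos(5*t) dt = (1/25) - (-1/25) = 2/25.
Summing the pieces and multiplying by (1/pi) gives a_5 = 6/(25*pi).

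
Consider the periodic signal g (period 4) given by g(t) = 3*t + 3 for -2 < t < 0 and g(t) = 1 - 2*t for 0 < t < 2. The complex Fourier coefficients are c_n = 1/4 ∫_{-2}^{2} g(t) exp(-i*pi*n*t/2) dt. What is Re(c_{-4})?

Since g is real-valued, Re(c_{-4}) = 1/4 ∫_{-2}^{2} g(t) cos(-2*pi*t) dt = a_{4}/2.
Split the integral at the breakpoints.
Integrating by parts (boundary term plus one more integral), an antiderivative of (3*t + 3) cos(-2*pi*t) is 3*t*sin(2*pi*t)/(2*pi) + 3*sin(2*pi*t)/(2*pi) + 3*cos(2*pi*t)/(4*pi**2); evaluating from -2 to 0: ∫_{-2}^{0} (3*t + 3) cos(-2*pi*t) dt = (3/(4*pi**2)) - (3/(4*pi**2)) = 0.
Integrating by parts (boundary term plus one more integral), an antiderivative of (1 - 2*t) cos(-2*pi*t) is -t*sin(2*pi*t)/pi + sin(2*pi*t)/(2*pi) - cos(2*pi*t)/(2*pi**2); evaluating from 0 to 2: ∫_{0}^{2} (1 - 2*t) cos(-2*pi*t) dt = (-1/(2*pi**2)) - (-1/(2*pi**2)) = 0.
So ∫_{-2}^{2} g(t) cos(-2*pi*t) dt = 0.
Hence Re(c_{-4}) = (1/4)·(0) = 0.

0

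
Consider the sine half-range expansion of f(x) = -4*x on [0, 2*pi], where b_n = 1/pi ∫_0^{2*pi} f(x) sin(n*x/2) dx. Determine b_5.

b_5 = 1/pi ∫_0^{2*pi} (-4*x) sin(5*x/2) dx.
Integrating by parts (boundary term plus one more integral), an antiderivative of (-4*x) sin(5*x/2) is 8*x*cos(5*x/2)/5 - 16*sin(5*x/2)/25; evaluating from 0 to 2*pi: ∫_{0}^{2*pi} (-4*x) sin(5*x/2) dx = (-16*pi/5) - (0) = -16*pi/5.
Hence b_5 = (1/pi)·(-16*pi/5) = -16/5.

-16/5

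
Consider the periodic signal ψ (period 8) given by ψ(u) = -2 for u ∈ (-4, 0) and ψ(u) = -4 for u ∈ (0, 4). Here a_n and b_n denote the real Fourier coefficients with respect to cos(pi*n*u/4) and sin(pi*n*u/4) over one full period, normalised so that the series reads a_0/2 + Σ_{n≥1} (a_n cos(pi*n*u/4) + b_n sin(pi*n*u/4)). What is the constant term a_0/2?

-3

a_0 = 1/4 ∫_{-4}^{4} ψ(u) du = 1/4 · (-24) = -6.
So the constant term a_0/2 = -3.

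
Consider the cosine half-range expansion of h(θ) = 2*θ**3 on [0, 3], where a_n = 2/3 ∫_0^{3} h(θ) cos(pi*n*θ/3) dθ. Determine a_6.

a_6 = 2/3 ∫_0^{3} (2*θ**3) cos(2*pi*θ) dθ.
Integrating by parts three times (tabular method), an antiderivative of (2*θ**3) cos(2*pi*θ) is θ**3*sin(2*pi*θ)/pi + 3*θ**2*cos(2*pi*θ)/(2*pi**2) - 3*θ*sin(2*pi*θ)/(2*pi**3) - 3*cos(2*pi*θ)/(4*pi**4); evaluating from 0 to 3: ∫_{0}^{3} (2*θ**3) cos(2*pi*θ) dθ = (3*(-1 + 18*pi**2)/(4*pi**4)) - (-3/(4*pi**4)) = 27/(2*pi**2).
Hence a_6 = (2/3)·(27/(2*pi**2)) = 9/pi**2.

9/pi**2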